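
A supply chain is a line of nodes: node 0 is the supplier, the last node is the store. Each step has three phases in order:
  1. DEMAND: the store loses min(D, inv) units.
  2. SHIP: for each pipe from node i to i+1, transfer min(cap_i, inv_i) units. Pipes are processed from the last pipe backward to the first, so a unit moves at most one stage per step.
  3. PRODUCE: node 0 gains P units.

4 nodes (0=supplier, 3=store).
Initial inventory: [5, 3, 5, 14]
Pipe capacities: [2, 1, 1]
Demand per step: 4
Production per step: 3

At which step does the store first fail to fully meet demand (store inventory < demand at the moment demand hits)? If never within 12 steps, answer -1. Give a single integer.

Step 1: demand=4,sold=4 ship[2->3]=1 ship[1->2]=1 ship[0->1]=2 prod=3 -> [6 4 5 11]
Step 2: demand=4,sold=4 ship[2->3]=1 ship[1->2]=1 ship[0->1]=2 prod=3 -> [7 5 5 8]
Step 3: demand=4,sold=4 ship[2->3]=1 ship[1->2]=1 ship[0->1]=2 prod=3 -> [8 6 5 5]
Step 4: demand=4,sold=4 ship[2->3]=1 ship[1->2]=1 ship[0->1]=2 prod=3 -> [9 7 5 2]
Step 5: demand=4,sold=2 ship[2->3]=1 ship[1->2]=1 ship[0->1]=2 prod=3 -> [10 8 5 1]
Step 6: demand=4,sold=1 ship[2->3]=1 ship[1->2]=1 ship[0->1]=2 prod=3 -> [11 9 5 1]
Step 7: demand=4,sold=1 ship[2->3]=1 ship[1->2]=1 ship[0->1]=2 prod=3 -> [12 10 5 1]
Step 8: demand=4,sold=1 ship[2->3]=1 ship[1->2]=1 ship[0->1]=2 prod=3 -> [13 11 5 1]
Step 9: demand=4,sold=1 ship[2->3]=1 ship[1->2]=1 ship[0->1]=2 prod=3 -> [14 12 5 1]
Step 10: demand=4,sold=1 ship[2->3]=1 ship[1->2]=1 ship[0->1]=2 prod=3 -> [15 13 5 1]
Step 11: demand=4,sold=1 ship[2->3]=1 ship[1->2]=1 ship[0->1]=2 prod=3 -> [16 14 5 1]
Step 12: demand=4,sold=1 ship[2->3]=1 ship[1->2]=1 ship[0->1]=2 prod=3 -> [17 15 5 1]
First stockout at step 5

5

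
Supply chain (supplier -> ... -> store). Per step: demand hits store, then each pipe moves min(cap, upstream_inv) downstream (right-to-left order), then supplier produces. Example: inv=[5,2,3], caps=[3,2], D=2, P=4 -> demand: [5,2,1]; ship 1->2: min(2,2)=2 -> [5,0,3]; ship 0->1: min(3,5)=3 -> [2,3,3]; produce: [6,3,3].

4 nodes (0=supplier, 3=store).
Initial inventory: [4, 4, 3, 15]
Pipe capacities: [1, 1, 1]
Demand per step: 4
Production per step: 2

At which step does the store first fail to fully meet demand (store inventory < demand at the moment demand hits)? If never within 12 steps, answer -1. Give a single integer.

Step 1: demand=4,sold=4 ship[2->3]=1 ship[1->2]=1 ship[0->1]=1 prod=2 -> [5 4 3 12]
Step 2: demand=4,sold=4 ship[2->3]=1 ship[1->2]=1 ship[0->1]=1 prod=2 -> [6 4 3 9]
Step 3: demand=4,sold=4 ship[2->3]=1 ship[1->2]=1 ship[0->1]=1 prod=2 -> [7 4 3 6]
Step 4: demand=4,sold=4 ship[2->3]=1 ship[1->2]=1 ship[0->1]=1 prod=2 -> [8 4 3 3]
Step 5: demand=4,sold=3 ship[2->3]=1 ship[1->2]=1 ship[0->1]=1 prod=2 -> [9 4 3 1]
Step 6: demand=4,sold=1 ship[2->3]=1 ship[1->2]=1 ship[0->1]=1 prod=2 -> [10 4 3 1]
Step 7: demand=4,sold=1 ship[2->3]=1 ship[1->2]=1 ship[0->1]=1 prod=2 -> [11 4 3 1]
Step 8: demand=4,sold=1 ship[2->3]=1 ship[1->2]=1 ship[0->1]=1 prod=2 -> [12 4 3 1]
Step 9: demand=4,sold=1 ship[2->3]=1 ship[1->2]=1 ship[0->1]=1 prod=2 -> [13 4 3 1]
Step 10: demand=4,sold=1 ship[2->3]=1 ship[1->2]=1 ship[0->1]=1 prod=2 -> [14 4 3 1]
Step 11: demand=4,sold=1 ship[2->3]=1 ship[1->2]=1 ship[0->1]=1 prod=2 -> [15 4 3 1]
Step 12: demand=4,sold=1 ship[2->3]=1 ship[1->2]=1 ship[0->1]=1 prod=2 -> [16 4 3 1]
First stockout at step 5

5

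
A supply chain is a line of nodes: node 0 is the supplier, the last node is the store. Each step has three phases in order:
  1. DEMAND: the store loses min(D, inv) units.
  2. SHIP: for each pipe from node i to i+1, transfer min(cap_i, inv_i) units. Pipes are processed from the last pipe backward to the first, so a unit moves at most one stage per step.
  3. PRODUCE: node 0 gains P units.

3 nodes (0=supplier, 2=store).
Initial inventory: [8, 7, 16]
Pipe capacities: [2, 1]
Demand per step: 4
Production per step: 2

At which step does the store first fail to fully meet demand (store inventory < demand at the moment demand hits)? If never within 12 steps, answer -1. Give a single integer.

Step 1: demand=4,sold=4 ship[1->2]=1 ship[0->1]=2 prod=2 -> [8 8 13]
Step 2: demand=4,sold=4 ship[1->2]=1 ship[0->1]=2 prod=2 -> [8 9 10]
Step 3: demand=4,sold=4 ship[1->2]=1 ship[0->1]=2 prod=2 -> [8 10 7]
Step 4: demand=4,sold=4 ship[1->2]=1 ship[0->1]=2 prod=2 -> [8 11 4]
Step 5: demand=4,sold=4 ship[1->2]=1 ship[0->1]=2 prod=2 -> [8 12 1]
Step 6: demand=4,sold=1 ship[1->2]=1 ship[0->1]=2 prod=2 -> [8 13 1]
Step 7: demand=4,sold=1 ship[1->2]=1 ship[0->1]=2 prod=2 -> [8 14 1]
Step 8: demand=4,sold=1 ship[1->2]=1 ship[0->1]=2 prod=2 -> [8 15 1]
Step 9: demand=4,sold=1 ship[1->2]=1 ship[0->1]=2 prod=2 -> [8 16 1]
Step 10: demand=4,sold=1 ship[1->2]=1 ship[0->1]=2 prod=2 -> [8 17 1]
Step 11: demand=4,sold=1 ship[1->2]=1 ship[0->1]=2 prod=2 -> [8 18 1]
Step 12: demand=4,sold=1 ship[1->2]=1 ship[0->1]=2 prod=2 -> [8 19 1]
First stockout at step 6

6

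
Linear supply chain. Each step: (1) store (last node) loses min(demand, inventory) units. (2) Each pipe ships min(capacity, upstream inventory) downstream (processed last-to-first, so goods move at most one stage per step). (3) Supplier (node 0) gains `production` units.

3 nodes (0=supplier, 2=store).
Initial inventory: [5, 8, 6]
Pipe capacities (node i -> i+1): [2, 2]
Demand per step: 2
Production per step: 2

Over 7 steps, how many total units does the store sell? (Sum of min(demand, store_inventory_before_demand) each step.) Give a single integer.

Answer: 14

Derivation:
Step 1: sold=2 (running total=2) -> [5 8 6]
Step 2: sold=2 (running total=4) -> [5 8 6]
Step 3: sold=2 (running total=6) -> [5 8 6]
Step 4: sold=2 (running total=8) -> [5 8 6]
Step 5: sold=2 (running total=10) -> [5 8 6]
Step 6: sold=2 (running total=12) -> [5 8 6]
Step 7: sold=2 (running total=14) -> [5 8 6]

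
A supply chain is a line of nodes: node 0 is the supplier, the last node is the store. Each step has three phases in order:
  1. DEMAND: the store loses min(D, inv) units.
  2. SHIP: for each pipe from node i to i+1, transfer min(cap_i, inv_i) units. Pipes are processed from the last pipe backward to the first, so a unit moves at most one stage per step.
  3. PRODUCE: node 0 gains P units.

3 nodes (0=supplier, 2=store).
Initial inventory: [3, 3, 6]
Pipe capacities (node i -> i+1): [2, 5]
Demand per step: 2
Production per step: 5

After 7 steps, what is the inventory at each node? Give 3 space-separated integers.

Step 1: demand=2,sold=2 ship[1->2]=3 ship[0->1]=2 prod=5 -> inv=[6 2 7]
Step 2: demand=2,sold=2 ship[1->2]=2 ship[0->1]=2 prod=5 -> inv=[9 2 7]
Step 3: demand=2,sold=2 ship[1->2]=2 ship[0->1]=2 prod=5 -> inv=[12 2 7]
Step 4: demand=2,sold=2 ship[1->2]=2 ship[0->1]=2 prod=5 -> inv=[15 2 7]
Step 5: demand=2,sold=2 ship[1->2]=2 ship[0->1]=2 prod=5 -> inv=[18 2 7]
Step 6: demand=2,sold=2 ship[1->2]=2 ship[0->1]=2 prod=5 -> inv=[21 2 7]
Step 7: demand=2,sold=2 ship[1->2]=2 ship[0->1]=2 prod=5 -> inv=[24 2 7]

24 2 7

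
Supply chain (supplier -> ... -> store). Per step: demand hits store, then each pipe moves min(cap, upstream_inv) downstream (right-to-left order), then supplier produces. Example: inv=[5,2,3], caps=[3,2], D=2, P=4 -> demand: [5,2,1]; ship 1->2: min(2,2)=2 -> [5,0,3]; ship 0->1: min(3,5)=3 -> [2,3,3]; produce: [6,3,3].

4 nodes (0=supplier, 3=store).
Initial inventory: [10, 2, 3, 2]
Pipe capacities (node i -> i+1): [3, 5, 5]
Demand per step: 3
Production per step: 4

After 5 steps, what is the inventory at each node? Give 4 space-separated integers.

Step 1: demand=3,sold=2 ship[2->3]=3 ship[1->2]=2 ship[0->1]=3 prod=4 -> inv=[11 3 2 3]
Step 2: demand=3,sold=3 ship[2->3]=2 ship[1->2]=3 ship[0->1]=3 prod=4 -> inv=[12 3 3 2]
Step 3: demand=3,sold=2 ship[2->3]=3 ship[1->2]=3 ship[0->1]=3 prod=4 -> inv=[13 3 3 3]
Step 4: demand=3,sold=3 ship[2->3]=3 ship[1->2]=3 ship[0->1]=3 prod=4 -> inv=[14 3 3 3]
Step 5: demand=3,sold=3 ship[2->3]=3 ship[1->2]=3 ship[0->1]=3 prod=4 -> inv=[15 3 3 3]

15 3 3 3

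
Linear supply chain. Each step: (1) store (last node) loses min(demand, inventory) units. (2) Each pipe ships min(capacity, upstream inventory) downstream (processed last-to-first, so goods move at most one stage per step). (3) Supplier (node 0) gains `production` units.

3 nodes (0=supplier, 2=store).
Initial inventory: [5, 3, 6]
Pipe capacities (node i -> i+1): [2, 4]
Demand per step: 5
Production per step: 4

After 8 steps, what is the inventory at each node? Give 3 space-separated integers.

Step 1: demand=5,sold=5 ship[1->2]=3 ship[0->1]=2 prod=4 -> inv=[7 2 4]
Step 2: demand=5,sold=4 ship[1->2]=2 ship[0->1]=2 prod=4 -> inv=[9 2 2]
Step 3: demand=5,sold=2 ship[1->2]=2 ship[0->1]=2 prod=4 -> inv=[11 2 2]
Step 4: demand=5,sold=2 ship[1->2]=2 ship[0->1]=2 prod=4 -> inv=[13 2 2]
Step 5: demand=5,sold=2 ship[1->2]=2 ship[0->1]=2 prod=4 -> inv=[15 2 2]
Step 6: demand=5,sold=2 ship[1->2]=2 ship[0->1]=2 prod=4 -> inv=[17 2 2]
Step 7: demand=5,sold=2 ship[1->2]=2 ship[0->1]=2 prod=4 -> inv=[19 2 2]
Step 8: demand=5,sold=2 ship[1->2]=2 ship[0->1]=2 prod=4 -> inv=[21 2 2]

21 2 2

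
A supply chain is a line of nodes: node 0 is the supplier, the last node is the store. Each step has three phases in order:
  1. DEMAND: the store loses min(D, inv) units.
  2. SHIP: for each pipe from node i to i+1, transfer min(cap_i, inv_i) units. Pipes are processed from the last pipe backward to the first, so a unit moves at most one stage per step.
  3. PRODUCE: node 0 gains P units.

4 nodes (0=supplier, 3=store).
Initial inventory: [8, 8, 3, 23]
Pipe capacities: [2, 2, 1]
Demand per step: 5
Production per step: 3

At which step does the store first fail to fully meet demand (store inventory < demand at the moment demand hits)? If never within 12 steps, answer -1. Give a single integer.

Step 1: demand=5,sold=5 ship[2->3]=1 ship[1->2]=2 ship[0->1]=2 prod=3 -> [9 8 4 19]
Step 2: demand=5,sold=5 ship[2->3]=1 ship[1->2]=2 ship[0->1]=2 prod=3 -> [10 8 5 15]
Step 3: demand=5,sold=5 ship[2->3]=1 ship[1->2]=2 ship[0->1]=2 prod=3 -> [11 8 6 11]
Step 4: demand=5,sold=5 ship[2->3]=1 ship[1->2]=2 ship[0->1]=2 prod=3 -> [12 8 7 7]
Step 5: demand=5,sold=5 ship[2->3]=1 ship[1->2]=2 ship[0->1]=2 prod=3 -> [13 8 8 3]
Step 6: demand=5,sold=3 ship[2->3]=1 ship[1->2]=2 ship[0->1]=2 prod=3 -> [14 8 9 1]
Step 7: demand=5,sold=1 ship[2->3]=1 ship[1->2]=2 ship[0->1]=2 prod=3 -> [15 8 10 1]
Step 8: demand=5,sold=1 ship[2->3]=1 ship[1->2]=2 ship[0->1]=2 prod=3 -> [16 8 11 1]
Step 9: demand=5,sold=1 ship[2->3]=1 ship[1->2]=2 ship[0->1]=2 prod=3 -> [17 8 12 1]
Step 10: demand=5,sold=1 ship[2->3]=1 ship[1->2]=2 ship[0->1]=2 prod=3 -> [18 8 13 1]
Step 11: demand=5,sold=1 ship[2->3]=1 ship[1->2]=2 ship[0->1]=2 prod=3 -> [19 8 14 1]
Step 12: demand=5,sold=1 ship[2->3]=1 ship[1->2]=2 ship[0->1]=2 prod=3 -> [20 8 15 1]
First stockout at step 6

6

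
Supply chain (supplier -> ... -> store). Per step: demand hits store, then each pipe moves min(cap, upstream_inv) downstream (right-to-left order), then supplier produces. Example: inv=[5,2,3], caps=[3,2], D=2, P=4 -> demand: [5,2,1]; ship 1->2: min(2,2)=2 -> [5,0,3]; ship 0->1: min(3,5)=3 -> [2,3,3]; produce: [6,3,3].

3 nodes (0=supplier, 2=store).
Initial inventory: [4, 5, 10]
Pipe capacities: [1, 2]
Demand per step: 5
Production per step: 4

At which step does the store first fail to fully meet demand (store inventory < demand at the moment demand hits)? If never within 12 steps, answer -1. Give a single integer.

Step 1: demand=5,sold=5 ship[1->2]=2 ship[0->1]=1 prod=4 -> [7 4 7]
Step 2: demand=5,sold=5 ship[1->2]=2 ship[0->1]=1 prod=4 -> [10 3 4]
Step 3: demand=5,sold=4 ship[1->2]=2 ship[0->1]=1 prod=4 -> [13 2 2]
Step 4: demand=5,sold=2 ship[1->2]=2 ship[0->1]=1 prod=4 -> [16 1 2]
Step 5: demand=5,sold=2 ship[1->2]=1 ship[0->1]=1 prod=4 -> [19 1 1]
Step 6: demand=5,sold=1 ship[1->2]=1 ship[0->1]=1 prod=4 -> [22 1 1]
Step 7: demand=5,sold=1 ship[1->2]=1 ship[0->1]=1 prod=4 -> [25 1 1]
Step 8: demand=5,sold=1 ship[1->2]=1 ship[0->1]=1 prod=4 -> [28 1 1]
Step 9: demand=5,sold=1 ship[1->2]=1 ship[0->1]=1 prod=4 -> [31 1 1]
Step 10: demand=5,sold=1 ship[1->2]=1 ship[0->1]=1 prod=4 -> [34 1 1]
Step 11: demand=5,sold=1 ship[1->2]=1 ship[0->1]=1 prod=4 -> [37 1 1]
Step 12: demand=5,sold=1 ship[1->2]=1 ship[0->1]=1 prod=4 -> [40 1 1]
First stockout at step 3

3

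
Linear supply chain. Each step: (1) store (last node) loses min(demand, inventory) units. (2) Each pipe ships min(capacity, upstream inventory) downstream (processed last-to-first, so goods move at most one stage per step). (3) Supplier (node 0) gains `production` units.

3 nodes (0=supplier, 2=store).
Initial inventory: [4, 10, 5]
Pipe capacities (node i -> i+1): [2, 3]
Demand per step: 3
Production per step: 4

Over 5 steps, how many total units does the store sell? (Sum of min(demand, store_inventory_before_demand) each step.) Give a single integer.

Step 1: sold=3 (running total=3) -> [6 9 5]
Step 2: sold=3 (running total=6) -> [8 8 5]
Step 3: sold=3 (running total=9) -> [10 7 5]
Step 4: sold=3 (running total=12) -> [12 6 5]
Step 5: sold=3 (running total=15) -> [14 5 5]

Answer: 15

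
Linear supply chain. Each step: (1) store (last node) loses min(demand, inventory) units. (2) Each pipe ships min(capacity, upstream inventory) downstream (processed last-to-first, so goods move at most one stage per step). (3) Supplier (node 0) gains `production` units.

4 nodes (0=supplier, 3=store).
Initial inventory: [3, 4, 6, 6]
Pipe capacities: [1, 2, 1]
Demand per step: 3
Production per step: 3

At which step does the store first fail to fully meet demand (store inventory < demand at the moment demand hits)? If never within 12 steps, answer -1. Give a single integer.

Step 1: demand=3,sold=3 ship[2->3]=1 ship[1->2]=2 ship[0->1]=1 prod=3 -> [5 3 7 4]
Step 2: demand=3,sold=3 ship[2->3]=1 ship[1->2]=2 ship[0->1]=1 prod=3 -> [7 2 8 2]
Step 3: demand=3,sold=2 ship[2->3]=1 ship[1->2]=2 ship[0->1]=1 prod=3 -> [9 1 9 1]
Step 4: demand=3,sold=1 ship[2->3]=1 ship[1->2]=1 ship[0->1]=1 prod=3 -> [11 1 9 1]
Step 5: demand=3,sold=1 ship[2->3]=1 ship[1->2]=1 ship[0->1]=1 prod=3 -> [13 1 9 1]
Step 6: demand=3,sold=1 ship[2->3]=1 ship[1->2]=1 ship[0->1]=1 prod=3 -> [15 1 9 1]
Step 7: demand=3,sold=1 ship[2->3]=1 ship[1->2]=1 ship[0->1]=1 prod=3 -> [17 1 9 1]
Step 8: demand=3,sold=1 ship[2->3]=1 ship[1->2]=1 ship[0->1]=1 prod=3 -> [19 1 9 1]
Step 9: demand=3,sold=1 ship[2->3]=1 ship[1->2]=1 ship[0->1]=1 prod=3 -> [21 1 9 1]
Step 10: demand=3,sold=1 ship[2->3]=1 ship[1->2]=1 ship[0->1]=1 prod=3 -> [23 1 9 1]
Step 11: demand=3,sold=1 ship[2->3]=1 ship[1->2]=1 ship[0->1]=1 prod=3 -> [25 1 9 1]
Step 12: demand=3,sold=1 ship[2->3]=1 ship[1->2]=1 ship[0->1]=1 prod=3 -> [27 1 9 1]
First stockout at step 3

3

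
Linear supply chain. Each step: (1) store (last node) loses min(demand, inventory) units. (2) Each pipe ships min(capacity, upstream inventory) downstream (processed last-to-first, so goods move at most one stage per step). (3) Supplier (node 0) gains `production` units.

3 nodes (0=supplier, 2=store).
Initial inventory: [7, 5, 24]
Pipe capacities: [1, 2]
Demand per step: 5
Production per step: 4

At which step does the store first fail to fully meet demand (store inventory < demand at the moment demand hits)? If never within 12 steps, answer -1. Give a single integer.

Step 1: demand=5,sold=5 ship[1->2]=2 ship[0->1]=1 prod=4 -> [10 4 21]
Step 2: demand=5,sold=5 ship[1->2]=2 ship[0->1]=1 prod=4 -> [13 3 18]
Step 3: demand=5,sold=5 ship[1->2]=2 ship[0->1]=1 prod=4 -> [16 2 15]
Step 4: demand=5,sold=5 ship[1->2]=2 ship[0->1]=1 prod=4 -> [19 1 12]
Step 5: demand=5,sold=5 ship[1->2]=1 ship[0->1]=1 prod=4 -> [22 1 8]
Step 6: demand=5,sold=5 ship[1->2]=1 ship[0->1]=1 prod=4 -> [25 1 4]
Step 7: demand=5,sold=4 ship[1->2]=1 ship[0->1]=1 prod=4 -> [28 1 1]
Step 8: demand=5,sold=1 ship[1->2]=1 ship[0->1]=1 prod=4 -> [31 1 1]
Step 9: demand=5,sold=1 ship[1->2]=1 ship[0->1]=1 prod=4 -> [34 1 1]
Step 10: demand=5,sold=1 ship[1->2]=1 ship[0->1]=1 prod=4 -> [37 1 1]
Step 11: demand=5,sold=1 ship[1->2]=1 ship[0->1]=1 prod=4 -> [40 1 1]
Step 12: demand=5,sold=1 ship[1->2]=1 ship[0->1]=1 prod=4 -> [43 1 1]
First stockout at step 7

7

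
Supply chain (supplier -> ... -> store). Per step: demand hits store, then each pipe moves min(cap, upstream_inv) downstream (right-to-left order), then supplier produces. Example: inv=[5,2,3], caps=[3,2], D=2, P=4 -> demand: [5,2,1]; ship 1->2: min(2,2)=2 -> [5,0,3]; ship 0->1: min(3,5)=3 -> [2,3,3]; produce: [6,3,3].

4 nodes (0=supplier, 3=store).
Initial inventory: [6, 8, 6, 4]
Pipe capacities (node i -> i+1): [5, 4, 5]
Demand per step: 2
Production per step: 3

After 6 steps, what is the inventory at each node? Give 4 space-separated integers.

Step 1: demand=2,sold=2 ship[2->3]=5 ship[1->2]=4 ship[0->1]=5 prod=3 -> inv=[4 9 5 7]
Step 2: demand=2,sold=2 ship[2->3]=5 ship[1->2]=4 ship[0->1]=4 prod=3 -> inv=[3 9 4 10]
Step 3: demand=2,sold=2 ship[2->3]=4 ship[1->2]=4 ship[0->1]=3 prod=3 -> inv=[3 8 4 12]
Step 4: demand=2,sold=2 ship[2->3]=4 ship[1->2]=4 ship[0->1]=3 prod=3 -> inv=[3 7 4 14]
Step 5: demand=2,sold=2 ship[2->3]=4 ship[1->2]=4 ship[0->1]=3 prod=3 -> inv=[3 6 4 16]
Step 6: demand=2,sold=2 ship[2->3]=4 ship[1->2]=4 ship[0->1]=3 prod=3 -> inv=[3 5 4 18]

3 5 4 18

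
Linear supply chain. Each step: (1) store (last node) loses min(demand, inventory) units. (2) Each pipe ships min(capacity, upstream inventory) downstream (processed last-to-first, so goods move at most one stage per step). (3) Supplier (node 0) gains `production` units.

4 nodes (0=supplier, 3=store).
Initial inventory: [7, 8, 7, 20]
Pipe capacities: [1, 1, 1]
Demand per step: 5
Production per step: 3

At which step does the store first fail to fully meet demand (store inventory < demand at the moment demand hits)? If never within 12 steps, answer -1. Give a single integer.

Step 1: demand=5,sold=5 ship[2->3]=1 ship[1->2]=1 ship[0->1]=1 prod=3 -> [9 8 7 16]
Step 2: demand=5,sold=5 ship[2->3]=1 ship[1->2]=1 ship[0->1]=1 prod=3 -> [11 8 7 12]
Step 3: demand=5,sold=5 ship[2->3]=1 ship[1->2]=1 ship[0->1]=1 prod=3 -> [13 8 7 8]
Step 4: demand=5,sold=5 ship[2->3]=1 ship[1->2]=1 ship[0->1]=1 prod=3 -> [15 8 7 4]
Step 5: demand=5,sold=4 ship[2->3]=1 ship[1->2]=1 ship[0->1]=1 prod=3 -> [17 8 7 1]
Step 6: demand=5,sold=1 ship[2->3]=1 ship[1->2]=1 ship[0->1]=1 prod=3 -> [19 8 7 1]
Step 7: demand=5,sold=1 ship[2->3]=1 ship[1->2]=1 ship[0->1]=1 prod=3 -> [21 8 7 1]
Step 8: demand=5,sold=1 ship[2->3]=1 ship[1->2]=1 ship[0->1]=1 prod=3 -> [23 8 7 1]
Step 9: demand=5,sold=1 ship[2->3]=1 ship[1->2]=1 ship[0->1]=1 prod=3 -> [25 8 7 1]
Step 10: demand=5,sold=1 ship[2->3]=1 ship[1->2]=1 ship[0->1]=1 prod=3 -> [27 8 7 1]
Step 11: demand=5,sold=1 ship[2->3]=1 ship[1->2]=1 ship[0->1]=1 prod=3 -> [29 8 7 1]
Step 12: demand=5,sold=1 ship[2->3]=1 ship[1->2]=1 ship[0->1]=1 prod=3 -> [31 8 7 1]
First stockout at step 5

5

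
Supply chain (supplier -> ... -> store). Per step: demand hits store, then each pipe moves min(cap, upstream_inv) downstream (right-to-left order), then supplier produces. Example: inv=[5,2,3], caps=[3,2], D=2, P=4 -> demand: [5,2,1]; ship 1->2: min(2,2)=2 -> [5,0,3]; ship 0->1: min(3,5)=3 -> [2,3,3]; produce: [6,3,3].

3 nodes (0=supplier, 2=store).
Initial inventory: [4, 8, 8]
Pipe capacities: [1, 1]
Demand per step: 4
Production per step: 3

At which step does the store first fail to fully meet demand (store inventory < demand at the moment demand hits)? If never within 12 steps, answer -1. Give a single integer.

Step 1: demand=4,sold=4 ship[1->2]=1 ship[0->1]=1 prod=3 -> [6 8 5]
Step 2: demand=4,sold=4 ship[1->2]=1 ship[0->1]=1 prod=3 -> [8 8 2]
Step 3: demand=4,sold=2 ship[1->2]=1 ship[0->1]=1 prod=3 -> [10 8 1]
Step 4: demand=4,sold=1 ship[1->2]=1 ship[0->1]=1 prod=3 -> [12 8 1]
Step 5: demand=4,sold=1 ship[1->2]=1 ship[0->1]=1 prod=3 -> [14 8 1]
Step 6: demand=4,sold=1 ship[1->2]=1 ship[0->1]=1 prod=3 -> [16 8 1]
Step 7: demand=4,sold=1 ship[1->2]=1 ship[0->1]=1 prod=3 -> [18 8 1]
Step 8: demand=4,sold=1 ship[1->2]=1 ship[0->1]=1 prod=3 -> [20 8 1]
Step 9: demand=4,sold=1 ship[1->2]=1 ship[0->1]=1 prod=3 -> [22 8 1]
Step 10: demand=4,sold=1 ship[1->2]=1 ship[0->1]=1 prod=3 -> [24 8 1]
Step 11: demand=4,sold=1 ship[1->2]=1 ship[0->1]=1 prod=3 -> [26 8 1]
Step 12: demand=4,sold=1 ship[1->2]=1 ship[0->1]=1 prod=3 -> [28 8 1]
First stockout at step 3

3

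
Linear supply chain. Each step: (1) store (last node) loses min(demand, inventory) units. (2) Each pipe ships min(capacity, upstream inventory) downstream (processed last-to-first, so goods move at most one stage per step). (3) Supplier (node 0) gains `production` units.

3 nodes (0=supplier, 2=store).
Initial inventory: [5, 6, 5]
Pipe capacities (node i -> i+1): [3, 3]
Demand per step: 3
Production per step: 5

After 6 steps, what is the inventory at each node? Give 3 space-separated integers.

Step 1: demand=3,sold=3 ship[1->2]=3 ship[0->1]=3 prod=5 -> inv=[7 6 5]
Step 2: demand=3,sold=3 ship[1->2]=3 ship[0->1]=3 prod=5 -> inv=[9 6 5]
Step 3: demand=3,sold=3 ship[1->2]=3 ship[0->1]=3 prod=5 -> inv=[11 6 5]
Step 4: demand=3,sold=3 ship[1->2]=3 ship[0->1]=3 prod=5 -> inv=[13 6 5]
Step 5: demand=3,sold=3 ship[1->2]=3 ship[0->1]=3 prod=5 -> inv=[15 6 5]
Step 6: demand=3,sold=3 ship[1->2]=3 ship[0->1]=3 prod=5 -> inv=[17 6 5]

17 6 5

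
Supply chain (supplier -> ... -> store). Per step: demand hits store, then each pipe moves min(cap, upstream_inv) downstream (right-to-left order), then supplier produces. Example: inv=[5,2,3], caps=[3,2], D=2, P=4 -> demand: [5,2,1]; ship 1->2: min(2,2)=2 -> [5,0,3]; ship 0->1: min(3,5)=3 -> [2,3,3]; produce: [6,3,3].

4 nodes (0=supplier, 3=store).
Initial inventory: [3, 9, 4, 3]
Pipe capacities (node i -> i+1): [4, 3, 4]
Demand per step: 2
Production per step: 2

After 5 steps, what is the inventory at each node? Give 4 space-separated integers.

Step 1: demand=2,sold=2 ship[2->3]=4 ship[1->2]=3 ship[0->1]=3 prod=2 -> inv=[2 9 3 5]
Step 2: demand=2,sold=2 ship[2->3]=3 ship[1->2]=3 ship[0->1]=2 prod=2 -> inv=[2 8 3 6]
Step 3: demand=2,sold=2 ship[2->3]=3 ship[1->2]=3 ship[0->1]=2 prod=2 -> inv=[2 7 3 7]
Step 4: demand=2,sold=2 ship[2->3]=3 ship[1->2]=3 ship[0->1]=2 prod=2 -> inv=[2 6 3 8]
Step 5: demand=2,sold=2 ship[2->3]=3 ship[1->2]=3 ship[0->1]=2 prod=2 -> inv=[2 5 3 9]

2 5 3 9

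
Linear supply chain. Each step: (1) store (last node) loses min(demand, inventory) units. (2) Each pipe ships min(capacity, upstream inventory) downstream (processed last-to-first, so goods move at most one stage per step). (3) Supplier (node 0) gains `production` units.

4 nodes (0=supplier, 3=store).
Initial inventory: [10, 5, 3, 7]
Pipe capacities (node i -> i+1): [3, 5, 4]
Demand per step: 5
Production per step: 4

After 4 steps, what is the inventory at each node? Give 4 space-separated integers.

Step 1: demand=5,sold=5 ship[2->3]=3 ship[1->2]=5 ship[0->1]=3 prod=4 -> inv=[11 3 5 5]
Step 2: demand=5,sold=5 ship[2->3]=4 ship[1->2]=3 ship[0->1]=3 prod=4 -> inv=[12 3 4 4]
Step 3: demand=5,sold=4 ship[2->3]=4 ship[1->2]=3 ship[0->1]=3 prod=4 -> inv=[13 3 3 4]
Step 4: demand=5,sold=4 ship[2->3]=3 ship[1->2]=3 ship[0->1]=3 prod=4 -> inv=[14 3 3 3]

14 3 3 3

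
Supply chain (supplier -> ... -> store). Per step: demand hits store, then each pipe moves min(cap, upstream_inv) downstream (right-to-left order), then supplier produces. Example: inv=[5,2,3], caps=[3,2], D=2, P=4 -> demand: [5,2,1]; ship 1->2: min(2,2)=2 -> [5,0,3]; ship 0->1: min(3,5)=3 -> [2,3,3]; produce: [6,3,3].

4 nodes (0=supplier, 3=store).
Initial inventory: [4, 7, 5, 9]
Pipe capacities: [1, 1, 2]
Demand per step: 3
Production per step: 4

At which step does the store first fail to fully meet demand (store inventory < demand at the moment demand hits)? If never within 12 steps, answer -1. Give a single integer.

Step 1: demand=3,sold=3 ship[2->3]=2 ship[1->2]=1 ship[0->1]=1 prod=4 -> [7 7 4 8]
Step 2: demand=3,sold=3 ship[2->3]=2 ship[1->2]=1 ship[0->1]=1 prod=4 -> [10 7 3 7]
Step 3: demand=3,sold=3 ship[2->3]=2 ship[1->2]=1 ship[0->1]=1 prod=4 -> [13 7 2 6]
Step 4: demand=3,sold=3 ship[2->3]=2 ship[1->2]=1 ship[0->1]=1 prod=4 -> [16 7 1 5]
Step 5: demand=3,sold=3 ship[2->3]=1 ship[1->2]=1 ship[0->1]=1 prod=4 -> [19 7 1 3]
Step 6: demand=3,sold=3 ship[2->3]=1 ship[1->2]=1 ship[0->1]=1 prod=4 -> [22 7 1 1]
Step 7: demand=3,sold=1 ship[2->3]=1 ship[1->2]=1 ship[0->1]=1 prod=4 -> [25 7 1 1]
Step 8: demand=3,sold=1 ship[2->3]=1 ship[1->2]=1 ship[0->1]=1 prod=4 -> [28 7 1 1]
Step 9: demand=3,sold=1 ship[2->3]=1 ship[1->2]=1 ship[0->1]=1 prod=4 -> [31 7 1 1]
Step 10: demand=3,sold=1 ship[2->3]=1 ship[1->2]=1 ship[0->1]=1 prod=4 -> [34 7 1 1]
Step 11: demand=3,sold=1 ship[2->3]=1 ship[1->2]=1 ship[0->1]=1 prod=4 -> [37 7 1 1]
Step 12: demand=3,sold=1 ship[2->3]=1 ship[1->2]=1 ship[0->1]=1 prod=4 -> [40 7 1 1]
First stockout at step 7

7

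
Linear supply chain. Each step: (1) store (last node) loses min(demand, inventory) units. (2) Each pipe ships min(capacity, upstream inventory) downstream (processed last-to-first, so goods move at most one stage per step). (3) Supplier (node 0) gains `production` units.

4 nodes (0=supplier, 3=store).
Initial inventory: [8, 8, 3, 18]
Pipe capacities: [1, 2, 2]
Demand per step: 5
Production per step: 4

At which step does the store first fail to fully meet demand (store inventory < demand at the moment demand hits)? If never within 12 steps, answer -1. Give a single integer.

Step 1: demand=5,sold=5 ship[2->3]=2 ship[1->2]=2 ship[0->1]=1 prod=4 -> [11 7 3 15]
Step 2: demand=5,sold=5 ship[2->3]=2 ship[1->2]=2 ship[0->1]=1 prod=4 -> [14 6 3 12]
Step 3: demand=5,sold=5 ship[2->3]=2 ship[1->2]=2 ship[0->1]=1 prod=4 -> [17 5 3 9]
Step 4: demand=5,sold=5 ship[2->3]=2 ship[1->2]=2 ship[0->1]=1 prod=4 -> [20 4 3 6]
Step 5: demand=5,sold=5 ship[2->3]=2 ship[1->2]=2 ship[0->1]=1 prod=4 -> [23 3 3 3]
Step 6: demand=5,sold=3 ship[2->3]=2 ship[1->2]=2 ship[0->1]=1 prod=4 -> [26 2 3 2]
Step 7: demand=5,sold=2 ship[2->3]=2 ship[1->2]=2 ship[0->1]=1 prod=4 -> [29 1 3 2]
Step 8: demand=5,sold=2 ship[2->3]=2 ship[1->2]=1 ship[0->1]=1 prod=4 -> [32 1 2 2]
Step 9: demand=5,sold=2 ship[2->3]=2 ship[1->2]=1 ship[0->1]=1 prod=4 -> [35 1 1 2]
Step 10: demand=5,sold=2 ship[2->3]=1 ship[1->2]=1 ship[0->1]=1 prod=4 -> [38 1 1 1]
Step 11: demand=5,sold=1 ship[2->3]=1 ship[1->2]=1 ship[0->1]=1 prod=4 -> [41 1 1 1]
Step 12: demand=5,sold=1 ship[2->3]=1 ship[1->2]=1 ship[0->1]=1 prod=4 -> [44 1 1 1]
First stockout at step 6

6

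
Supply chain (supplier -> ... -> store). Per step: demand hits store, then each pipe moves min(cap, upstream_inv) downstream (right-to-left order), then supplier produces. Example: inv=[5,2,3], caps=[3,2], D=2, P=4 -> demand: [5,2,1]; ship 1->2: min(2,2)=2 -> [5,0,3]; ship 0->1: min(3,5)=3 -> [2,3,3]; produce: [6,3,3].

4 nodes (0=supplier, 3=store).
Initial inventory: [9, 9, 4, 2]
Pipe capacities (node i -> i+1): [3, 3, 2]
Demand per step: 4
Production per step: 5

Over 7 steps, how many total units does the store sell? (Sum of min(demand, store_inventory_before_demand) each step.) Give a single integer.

Step 1: sold=2 (running total=2) -> [11 9 5 2]
Step 2: sold=2 (running total=4) -> [13 9 6 2]
Step 3: sold=2 (running total=6) -> [15 9 7 2]
Step 4: sold=2 (running total=8) -> [17 9 8 2]
Step 5: sold=2 (running total=10) -> [19 9 9 2]
Step 6: sold=2 (running total=12) -> [21 9 10 2]
Step 7: sold=2 (running total=14) -> [23 9 11 2]

Answer: 14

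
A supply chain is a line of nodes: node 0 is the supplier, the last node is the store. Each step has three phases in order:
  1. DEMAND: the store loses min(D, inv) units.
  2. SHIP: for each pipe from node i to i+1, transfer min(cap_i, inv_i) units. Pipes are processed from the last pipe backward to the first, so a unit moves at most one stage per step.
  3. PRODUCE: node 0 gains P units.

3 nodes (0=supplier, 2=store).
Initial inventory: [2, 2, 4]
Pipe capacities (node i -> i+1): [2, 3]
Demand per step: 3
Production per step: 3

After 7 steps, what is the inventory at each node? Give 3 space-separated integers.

Step 1: demand=3,sold=3 ship[1->2]=2 ship[0->1]=2 prod=3 -> inv=[3 2 3]
Step 2: demand=3,sold=3 ship[1->2]=2 ship[0->1]=2 prod=3 -> inv=[4 2 2]
Step 3: demand=3,sold=2 ship[1->2]=2 ship[0->1]=2 prod=3 -> inv=[5 2 2]
Step 4: demand=3,sold=2 ship[1->2]=2 ship[0->1]=2 prod=3 -> inv=[6 2 2]
Step 5: demand=3,sold=2 ship[1->2]=2 ship[0->1]=2 prod=3 -> inv=[7 2 2]
Step 6: demand=3,sold=2 ship[1->2]=2 ship[0->1]=2 prod=3 -> inv=[8 2 2]
Step 7: demand=3,sold=2 ship[1->2]=2 ship[0->1]=2 prod=3 -> inv=[9 2 2]

9 2 2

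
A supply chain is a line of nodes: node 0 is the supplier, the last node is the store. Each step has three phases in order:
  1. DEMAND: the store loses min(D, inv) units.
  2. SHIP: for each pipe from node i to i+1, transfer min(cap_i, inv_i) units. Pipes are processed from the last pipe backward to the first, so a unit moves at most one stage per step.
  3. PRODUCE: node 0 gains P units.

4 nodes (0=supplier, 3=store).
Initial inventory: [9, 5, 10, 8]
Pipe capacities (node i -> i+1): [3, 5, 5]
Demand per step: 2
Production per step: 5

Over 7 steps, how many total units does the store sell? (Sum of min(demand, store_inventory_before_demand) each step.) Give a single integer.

Step 1: sold=2 (running total=2) -> [11 3 10 11]
Step 2: sold=2 (running total=4) -> [13 3 8 14]
Step 3: sold=2 (running total=6) -> [15 3 6 17]
Step 4: sold=2 (running total=8) -> [17 3 4 20]
Step 5: sold=2 (running total=10) -> [19 3 3 22]
Step 6: sold=2 (running total=12) -> [21 3 3 23]
Step 7: sold=2 (running total=14) -> [23 3 3 24]

Answer: 14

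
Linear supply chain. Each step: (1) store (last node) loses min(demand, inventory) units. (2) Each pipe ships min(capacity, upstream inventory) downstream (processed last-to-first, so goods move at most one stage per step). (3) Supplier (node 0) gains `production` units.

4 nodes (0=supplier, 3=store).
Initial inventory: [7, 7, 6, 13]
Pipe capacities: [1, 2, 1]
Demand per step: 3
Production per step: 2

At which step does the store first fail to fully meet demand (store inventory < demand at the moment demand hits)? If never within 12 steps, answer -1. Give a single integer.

Step 1: demand=3,sold=3 ship[2->3]=1 ship[1->2]=2 ship[0->1]=1 prod=2 -> [8 6 7 11]
Step 2: demand=3,sold=3 ship[2->3]=1 ship[1->2]=2 ship[0->1]=1 prod=2 -> [9 5 8 9]
Step 3: demand=3,sold=3 ship[2->3]=1 ship[1->2]=2 ship[0->1]=1 prod=2 -> [10 4 9 7]
Step 4: demand=3,sold=3 ship[2->3]=1 ship[1->2]=2 ship[0->1]=1 prod=2 -> [11 3 10 5]
Step 5: demand=3,sold=3 ship[2->3]=1 ship[1->2]=2 ship[0->1]=1 prod=2 -> [12 2 11 3]
Step 6: demand=3,sold=3 ship[2->3]=1 ship[1->2]=2 ship[0->1]=1 prod=2 -> [13 1 12 1]
Step 7: demand=3,sold=1 ship[2->3]=1 ship[1->2]=1 ship[0->1]=1 prod=2 -> [14 1 12 1]
Step 8: demand=3,sold=1 ship[2->3]=1 ship[1->2]=1 ship[0->1]=1 prod=2 -> [15 1 12 1]
Step 9: demand=3,sold=1 ship[2->3]=1 ship[1->2]=1 ship[0->1]=1 prod=2 -> [16 1 12 1]
Step 10: demand=3,sold=1 ship[2->3]=1 ship[1->2]=1 ship[0->1]=1 prod=2 -> [17 1 12 1]
Step 11: demand=3,sold=1 ship[2->3]=1 ship[1->2]=1 ship[0->1]=1 prod=2 -> [18 1 12 1]
Step 12: demand=3,sold=1 ship[2->3]=1 ship[1->2]=1 ship[0->1]=1 prod=2 -> [19 1 12 1]
First stockout at step 7

7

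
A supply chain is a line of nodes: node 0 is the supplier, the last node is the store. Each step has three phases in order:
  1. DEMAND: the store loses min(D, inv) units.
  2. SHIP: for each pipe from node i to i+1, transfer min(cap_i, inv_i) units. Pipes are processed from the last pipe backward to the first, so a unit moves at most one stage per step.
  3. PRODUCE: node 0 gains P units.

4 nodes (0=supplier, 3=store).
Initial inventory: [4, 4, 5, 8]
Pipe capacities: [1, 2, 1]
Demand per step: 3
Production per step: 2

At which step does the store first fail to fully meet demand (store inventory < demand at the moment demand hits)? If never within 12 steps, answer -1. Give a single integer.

Step 1: demand=3,sold=3 ship[2->3]=1 ship[1->2]=2 ship[0->1]=1 prod=2 -> [5 3 6 6]
Step 2: demand=3,sold=3 ship[2->3]=1 ship[1->2]=2 ship[0->1]=1 prod=2 -> [6 2 7 4]
Step 3: demand=3,sold=3 ship[2->3]=1 ship[1->2]=2 ship[0->1]=1 prod=2 -> [7 1 8 2]
Step 4: demand=3,sold=2 ship[2->3]=1 ship[1->2]=1 ship[0->1]=1 prod=2 -> [8 1 8 1]
Step 5: demand=3,sold=1 ship[2->3]=1 ship[1->2]=1 ship[0->1]=1 prod=2 -> [9 1 8 1]
Step 6: demand=3,sold=1 ship[2->3]=1 ship[1->2]=1 ship[0->1]=1 prod=2 -> [10 1 8 1]
Step 7: demand=3,sold=1 ship[2->3]=1 ship[1->2]=1 ship[0->1]=1 prod=2 -> [11 1 8 1]
Step 8: demand=3,sold=1 ship[2->3]=1 ship[1->2]=1 ship[0->1]=1 prod=2 -> [12 1 8 1]
Step 9: demand=3,sold=1 ship[2->3]=1 ship[1->2]=1 ship[0->1]=1 prod=2 -> [13 1 8 1]
Step 10: demand=3,sold=1 ship[2->3]=1 ship[1->2]=1 ship[0->1]=1 prod=2 -> [14 1 8 1]
Step 11: demand=3,sold=1 ship[2->3]=1 ship[1->2]=1 ship[0->1]=1 prod=2 -> [15 1 8 1]
Step 12: demand=3,sold=1 ship[2->3]=1 ship[1->2]=1 ship[0->1]=1 prod=2 -> [16 1 8 1]
First stockout at step 4

4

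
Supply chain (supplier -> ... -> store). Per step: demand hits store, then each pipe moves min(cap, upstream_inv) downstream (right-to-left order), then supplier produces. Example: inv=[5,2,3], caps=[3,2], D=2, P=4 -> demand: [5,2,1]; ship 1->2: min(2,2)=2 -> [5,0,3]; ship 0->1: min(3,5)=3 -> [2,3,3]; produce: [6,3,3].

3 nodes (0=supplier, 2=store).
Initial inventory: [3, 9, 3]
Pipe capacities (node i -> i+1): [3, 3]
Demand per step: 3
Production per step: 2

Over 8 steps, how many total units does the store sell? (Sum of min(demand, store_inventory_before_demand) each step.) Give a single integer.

Step 1: sold=3 (running total=3) -> [2 9 3]
Step 2: sold=3 (running total=6) -> [2 8 3]
Step 3: sold=3 (running total=9) -> [2 7 3]
Step 4: sold=3 (running total=12) -> [2 6 3]
Step 5: sold=3 (running total=15) -> [2 5 3]
Step 6: sold=3 (running total=18) -> [2 4 3]
Step 7: sold=3 (running total=21) -> [2 3 3]
Step 8: sold=3 (running total=24) -> [2 2 3]

Answer: 24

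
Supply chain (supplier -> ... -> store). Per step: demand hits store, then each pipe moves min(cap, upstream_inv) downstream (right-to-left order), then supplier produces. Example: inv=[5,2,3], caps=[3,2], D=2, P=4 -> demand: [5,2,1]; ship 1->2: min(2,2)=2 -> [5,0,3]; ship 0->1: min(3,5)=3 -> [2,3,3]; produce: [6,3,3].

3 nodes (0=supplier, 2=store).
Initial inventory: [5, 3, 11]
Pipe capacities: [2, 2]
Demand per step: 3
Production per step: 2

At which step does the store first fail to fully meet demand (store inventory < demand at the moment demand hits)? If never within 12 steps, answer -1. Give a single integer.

Step 1: demand=3,sold=3 ship[1->2]=2 ship[0->1]=2 prod=2 -> [5 3 10]
Step 2: demand=3,sold=3 ship[1->2]=2 ship[0->1]=2 prod=2 -> [5 3 9]
Step 3: demand=3,sold=3 ship[1->2]=2 ship[0->1]=2 prod=2 -> [5 3 8]
Step 4: demand=3,sold=3 ship[1->2]=2 ship[0->1]=2 prod=2 -> [5 3 7]
Step 5: demand=3,sold=3 ship[1->2]=2 ship[0->1]=2 prod=2 -> [5 3 6]
Step 6: demand=3,sold=3 ship[1->2]=2 ship[0->1]=2 prod=2 -> [5 3 5]
Step 7: demand=3,sold=3 ship[1->2]=2 ship[0->1]=2 prod=2 -> [5 3 4]
Step 8: demand=3,sold=3 ship[1->2]=2 ship[0->1]=2 prod=2 -> [5 3 3]
Step 9: demand=3,sold=3 ship[1->2]=2 ship[0->1]=2 prod=2 -> [5 3 2]
Step 10: demand=3,sold=2 ship[1->2]=2 ship[0->1]=2 prod=2 -> [5 3 2]
Step 11: demand=3,sold=2 ship[1->2]=2 ship[0->1]=2 prod=2 -> [5 3 2]
Step 12: demand=3,sold=2 ship[1->2]=2 ship[0->1]=2 prod=2 -> [5 3 2]
First stockout at step 10

10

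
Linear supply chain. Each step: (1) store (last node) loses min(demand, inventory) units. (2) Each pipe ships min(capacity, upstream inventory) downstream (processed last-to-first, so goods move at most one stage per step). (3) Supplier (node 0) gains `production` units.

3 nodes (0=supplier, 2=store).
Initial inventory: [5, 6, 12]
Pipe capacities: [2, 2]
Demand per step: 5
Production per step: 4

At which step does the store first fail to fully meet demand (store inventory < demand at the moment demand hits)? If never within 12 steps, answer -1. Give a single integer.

Step 1: demand=5,sold=5 ship[1->2]=2 ship[0->1]=2 prod=4 -> [7 6 9]
Step 2: demand=5,sold=5 ship[1->2]=2 ship[0->1]=2 prod=4 -> [9 6 6]
Step 3: demand=5,sold=5 ship[1->2]=2 ship[0->1]=2 prod=4 -> [11 6 3]
Step 4: demand=5,sold=3 ship[1->2]=2 ship[0->1]=2 prod=4 -> [13 6 2]
Step 5: demand=5,sold=2 ship[1->2]=2 ship[0->1]=2 prod=4 -> [15 6 2]
Step 6: demand=5,sold=2 ship[1->2]=2 ship[0->1]=2 prod=4 -> [17 6 2]
Step 7: demand=5,sold=2 ship[1->2]=2 ship[0->1]=2 prod=4 -> [19 6 2]
Step 8: demand=5,sold=2 ship[1->2]=2 ship[0->1]=2 prod=4 -> [21 6 2]
Step 9: demand=5,sold=2 ship[1->2]=2 ship[0->1]=2 prod=4 -> [23 6 2]
Step 10: demand=5,sold=2 ship[1->2]=2 ship[0->1]=2 prod=4 -> [25 6 2]
Step 11: demand=5,sold=2 ship[1->2]=2 ship[0->1]=2 prod=4 -> [27 6 2]
Step 12: demand=5,sold=2 ship[1->2]=2 ship[0->1]=2 prod=4 -> [29 6 2]
First stockout at step 4

4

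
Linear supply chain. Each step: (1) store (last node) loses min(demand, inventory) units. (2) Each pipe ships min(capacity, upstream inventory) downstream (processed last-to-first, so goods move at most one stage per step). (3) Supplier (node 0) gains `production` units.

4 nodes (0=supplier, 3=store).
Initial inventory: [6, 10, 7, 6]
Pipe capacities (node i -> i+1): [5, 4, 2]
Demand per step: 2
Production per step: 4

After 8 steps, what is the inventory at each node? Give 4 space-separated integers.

Step 1: demand=2,sold=2 ship[2->3]=2 ship[1->2]=4 ship[0->1]=5 prod=4 -> inv=[5 11 9 6]
Step 2: demand=2,sold=2 ship[2->3]=2 ship[1->2]=4 ship[0->1]=5 prod=4 -> inv=[4 12 11 6]
Step 3: demand=2,sold=2 ship[2->3]=2 ship[1->2]=4 ship[0->1]=4 prod=4 -> inv=[4 12 13 6]
Step 4: demand=2,sold=2 ship[2->3]=2 ship[1->2]=4 ship[0->1]=4 prod=4 -> inv=[4 12 15 6]
Step 5: demand=2,sold=2 ship[2->3]=2 ship[1->2]=4 ship[0->1]=4 prod=4 -> inv=[4 12 17 6]
Step 6: demand=2,sold=2 ship[2->3]=2 ship[1->2]=4 ship[0->1]=4 prod=4 -> inv=[4 12 19 6]
Step 7: demand=2,sold=2 ship[2->3]=2 ship[1->2]=4 ship[0->1]=4 prod=4 -> inv=[4 12 21 6]
Step 8: demand=2,sold=2 ship[2->3]=2 ship[1->2]=4 ship[0->1]=4 prod=4 -> inv=[4 12 23 6]

4 12 23 6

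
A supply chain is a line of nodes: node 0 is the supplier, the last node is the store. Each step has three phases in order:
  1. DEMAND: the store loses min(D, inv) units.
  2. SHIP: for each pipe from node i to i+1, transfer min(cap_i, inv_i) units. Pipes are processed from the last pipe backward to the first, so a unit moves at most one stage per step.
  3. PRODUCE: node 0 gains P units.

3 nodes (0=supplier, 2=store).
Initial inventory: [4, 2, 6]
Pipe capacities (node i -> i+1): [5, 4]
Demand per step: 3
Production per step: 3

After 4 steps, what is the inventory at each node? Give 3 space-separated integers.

Step 1: demand=3,sold=3 ship[1->2]=2 ship[0->1]=4 prod=3 -> inv=[3 4 5]
Step 2: demand=3,sold=3 ship[1->2]=4 ship[0->1]=3 prod=3 -> inv=[3 3 6]
Step 3: demand=3,sold=3 ship[1->2]=3 ship[0->1]=3 prod=3 -> inv=[3 3 6]
Step 4: demand=3,sold=3 ship[1->2]=3 ship[0->1]=3 prod=3 -> inv=[3 3 6]

3 3 6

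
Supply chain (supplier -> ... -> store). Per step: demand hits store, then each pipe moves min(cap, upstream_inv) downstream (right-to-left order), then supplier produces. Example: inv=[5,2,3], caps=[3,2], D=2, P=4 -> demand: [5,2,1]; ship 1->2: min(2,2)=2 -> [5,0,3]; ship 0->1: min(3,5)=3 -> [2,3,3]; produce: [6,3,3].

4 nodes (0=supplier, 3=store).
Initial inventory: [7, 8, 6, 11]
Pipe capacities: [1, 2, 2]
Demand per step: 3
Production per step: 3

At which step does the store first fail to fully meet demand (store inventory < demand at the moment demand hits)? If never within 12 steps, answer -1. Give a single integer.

Step 1: demand=3,sold=3 ship[2->3]=2 ship[1->2]=2 ship[0->1]=1 prod=3 -> [9 7 6 10]
Step 2: demand=3,sold=3 ship[2->3]=2 ship[1->2]=2 ship[0->1]=1 prod=3 -> [11 6 6 9]
Step 3: demand=3,sold=3 ship[2->3]=2 ship[1->2]=2 ship[0->1]=1 prod=3 -> [13 5 6 8]
Step 4: demand=3,sold=3 ship[2->3]=2 ship[1->2]=2 ship[0->1]=1 prod=3 -> [15 4 6 7]
Step 5: demand=3,sold=3 ship[2->3]=2 ship[1->2]=2 ship[0->1]=1 prod=3 -> [17 3 6 6]
Step 6: demand=3,sold=3 ship[2->3]=2 ship[1->2]=2 ship[0->1]=1 prod=3 -> [19 2 6 5]
Step 7: demand=3,sold=3 ship[2->3]=2 ship[1->2]=2 ship[0->1]=1 prod=3 -> [21 1 6 4]
Step 8: demand=3,sold=3 ship[2->3]=2 ship[1->2]=1 ship[0->1]=1 prod=3 -> [23 1 5 3]
Step 9: demand=3,sold=3 ship[2->3]=2 ship[1->2]=1 ship[0->1]=1 prod=3 -> [25 1 4 2]
Step 10: demand=3,sold=2 ship[2->3]=2 ship[1->2]=1 ship[0->1]=1 prod=3 -> [27 1 3 2]
Step 11: demand=3,sold=2 ship[2->3]=2 ship[1->2]=1 ship[0->1]=1 prod=3 -> [29 1 2 2]
Step 12: demand=3,sold=2 ship[2->3]=2 ship[1->2]=1 ship[0->1]=1 prod=3 -> [31 1 1 2]
First stockout at step 10

10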